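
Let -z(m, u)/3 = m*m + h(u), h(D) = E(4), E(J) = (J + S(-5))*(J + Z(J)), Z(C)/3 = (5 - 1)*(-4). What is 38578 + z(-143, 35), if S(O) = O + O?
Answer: -23561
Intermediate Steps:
S(O) = 2*O
Z(C) = -48 (Z(C) = 3*((5 - 1)*(-4)) = 3*(4*(-4)) = 3*(-16) = -48)
E(J) = (-48 + J)*(-10 + J) (E(J) = (J + 2*(-5))*(J - 48) = (J - 10)*(-48 + J) = (-10 + J)*(-48 + J) = (-48 + J)*(-10 + J))
h(D) = 264 (h(D) = 480 + 4**2 - 58*4 = 480 + 16 - 232 = 264)
z(m, u) = -792 - 3*m**2 (z(m, u) = -3*(m*m + 264) = -3*(m**2 + 264) = -3*(264 + m**2) = -792 - 3*m**2)
38578 + z(-143, 35) = 38578 + (-792 - 3*(-143)**2) = 38578 + (-792 - 3*20449) = 38578 + (-792 - 61347) = 38578 - 62139 = -23561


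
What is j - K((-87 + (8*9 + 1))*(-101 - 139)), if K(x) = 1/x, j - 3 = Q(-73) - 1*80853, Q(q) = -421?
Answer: -273070561/3360 ≈ -81271.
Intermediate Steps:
j = -81271 (j = 3 + (-421 - 1*80853) = 3 + (-421 - 80853) = 3 - 81274 = -81271)
j - K((-87 + (8*9 + 1))*(-101 - 139)) = -81271 - 1/((-87 + (8*9 + 1))*(-101 - 139)) = -81271 - 1/((-87 + (72 + 1))*(-240)) = -81271 - 1/((-87 + 73)*(-240)) = -81271 - 1/((-14*(-240))) = -81271 - 1/3360 = -273070561/3360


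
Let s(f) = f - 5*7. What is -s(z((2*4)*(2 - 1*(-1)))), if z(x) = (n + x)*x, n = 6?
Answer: -685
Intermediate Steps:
z(x) = x*(6 + x) (z(x) = (6 + x)*x = x*(6 + x))
s(f) = -35 + f (s(f) = f - 35 = -35 + f)
-s(z((2*4)*(2 - 1*(-1)))) = -(-35 + ((2*4)*(2 - 1*(-1)))*(6 + (2*4)*(2 - 1*(-1)))) = -(-35 + (8*(2 + 1))*(6 + 8*(2 + 1))) = -(-35 + (8*3)*(6 + 8*3)) = -(-35 + 24*(6 + 24)) = -(-35 + 24*30) = -(-35 + 720) = -1*685 = -685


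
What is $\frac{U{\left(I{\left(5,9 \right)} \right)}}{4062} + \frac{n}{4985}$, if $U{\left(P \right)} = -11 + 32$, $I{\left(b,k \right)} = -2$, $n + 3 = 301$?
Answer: $\frac{438387}{6749690} \approx 0.064949$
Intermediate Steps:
$n = 298$ ($n = -3 + 301 = 298$)
$U{\left(P \right)} = 21$
$\frac{U{\left(I{\left(5,9 \right)} \right)}}{4062} + \frac{n}{4985} = \frac{21}{4062} + \frac{298}{4985} = 21 \cdot \frac{1}{4062} + 298 \cdot \frac{1}{4985} = \frac{7}{1354} + \frac{298}{4985} = \frac{438387}{6749690}$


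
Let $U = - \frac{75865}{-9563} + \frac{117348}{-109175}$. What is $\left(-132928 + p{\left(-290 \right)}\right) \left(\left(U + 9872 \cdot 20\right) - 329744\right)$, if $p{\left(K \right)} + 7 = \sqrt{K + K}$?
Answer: $\frac{333844686230529133}{18982555} - \frac{25113377683118 i \sqrt{145}}{94912775} \approx 1.7587 \cdot 10^{10} - 3.1861 \cdot 10^{6} i$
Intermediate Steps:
$U = \frac{650942041}{94912775}$ ($U = \left(-75865\right) \left(- \frac{1}{9563}\right) + 117348 \left(- \frac{1}{109175}\right) = \frac{75865}{9563} - \frac{10668}{9925} = \frac{650942041}{94912775} \approx 6.8583$)
$p{\left(K \right)} = -7 + \sqrt{2} \sqrt{K}$ ($p{\left(K \right)} = -7 + \sqrt{K + K} = -7 + \sqrt{2 K} = -7 + \sqrt{2} \sqrt{K}$)
$\left(-132928 + p{\left(-290 \right)}\right) \left(\left(U + 9872 \cdot 20\right) - 329744\right) = \left(-132928 - \left(7 - \sqrt{2} \sqrt{-290}\right)\right) \left(\left(\frac{650942041}{94912775} + 9872 \cdot 20\right) - 329744\right) = \left(-132928 - \left(7 - \sqrt{2} i \sqrt{290}\right)\right) \left(\left(\frac{650942041}{94912775} + 197440\right) - 329744\right) = \left(-132928 - \left(7 - 2 i \sqrt{145}\right)\right) \left(\frac{18740229238041}{94912775} - 329744\right) = \left(-132935 + 2 i \sqrt{145}\right) \left(- \frac{12556688841559}{94912775}\right) = \frac{333844686230529133}{18982555} - \frac{25113377683118 i \sqrt{145}}{94912775}$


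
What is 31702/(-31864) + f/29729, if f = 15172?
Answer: -32787725/67663204 ≈ -0.48457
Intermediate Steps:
31702/(-31864) + f/29729 = 31702/(-31864) + 15172/29729 = 31702*(-1/31864) + 15172*(1/29729) = -15851/15932 + 15172/29729 = -32787725/67663204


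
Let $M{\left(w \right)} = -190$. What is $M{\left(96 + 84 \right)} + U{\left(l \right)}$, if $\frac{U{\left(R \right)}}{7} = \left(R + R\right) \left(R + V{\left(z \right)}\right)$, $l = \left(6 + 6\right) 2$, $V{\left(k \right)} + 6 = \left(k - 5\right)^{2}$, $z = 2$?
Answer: $8882$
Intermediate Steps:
$V{\left(k \right)} = -6 + \left(-5 + k\right)^{2}$ ($V{\left(k \right)} = -6 + \left(k - 5\right)^{2} = -6 + \left(-5 + k\right)^{2}$)
$l = 24$ ($l = 12 \cdot 2 = 24$)
$U{\left(R \right)} = 14 R \left(3 + R\right)$ ($U{\left(R \right)} = 7 \left(R + R\right) \left(R - \left(6 - \left(-5 + 2\right)^{2}\right)\right) = 7 \cdot 2 R \left(R - \left(6 - \left(-3\right)^{2}\right)\right) = 7 \cdot 2 R \left(R + \left(-6 + 9\right)\right) = 7 \cdot 2 R \left(R + 3\right) = 7 \cdot 2 R \left(3 + R\right) = 14 R \left(3 + R\right)$)
$M{\left(96 + 84 \right)} + U{\left(l \right)} = -190 + 14 \cdot 24 \left(3 + 24\right) = -190 + 14 \cdot 24 \cdot 27 = -190 + 9072 = 8882$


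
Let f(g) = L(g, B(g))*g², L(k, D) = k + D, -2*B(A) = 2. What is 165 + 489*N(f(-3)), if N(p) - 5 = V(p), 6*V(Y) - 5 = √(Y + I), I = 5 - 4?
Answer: 6035/2 + 163*I*√35/2 ≈ 3017.5 + 482.16*I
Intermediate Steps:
B(A) = -1 (B(A) = -½*2 = -1)
I = 1
L(k, D) = D + k
V(Y) = ⅚ + √(1 + Y)/6 (V(Y) = ⅚ + √(Y + 1)/6 = ⅚ + √(1 + Y)/6)
f(g) = g²*(-1 + g) (f(g) = (-1 + g)*g² = g²*(-1 + g))
N(p) = 35/6 + √(1 + p)/6 (N(p) = 5 + (⅚ + √(1 + p)/6) = 35/6 + √(1 + p)/6)
165 + 489*N(f(-3)) = 165 + 489*(35/6 + √(1 + (-3)²*(-1 - 3))/6) = 165 + 489*(35/6 + √(1 + 9*(-4))/6) = 165 + 489*(35/6 + √(1 - 36)/6) = 165 + 489*(35/6 + √(-35)/6) = 165 + 489*(35/6 + (I*√35)/6) = 165 + 489*(35/6 + I*√35/6) = 165 + (5705/2 + 163*I*√35/2) = 6035/2 + 163*I*√35/2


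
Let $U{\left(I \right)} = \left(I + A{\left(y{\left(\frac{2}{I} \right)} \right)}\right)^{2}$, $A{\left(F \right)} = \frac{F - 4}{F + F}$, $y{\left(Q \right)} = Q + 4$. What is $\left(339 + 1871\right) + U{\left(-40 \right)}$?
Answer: $\frac{95125481}{24964} \approx 3810.5$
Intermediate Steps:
$y{\left(Q \right)} = 4 + Q$
$A{\left(F \right)} = \frac{-4 + F}{2 F}$
$U{\left(I \right)} = \left(I + \frac{1}{I \left(4 + \frac{2}{I}\right)}\right)^{2}$ ($U{\left(I \right)} = \left(I + \frac{-4 + \left(4 + \frac{2}{I}\right)}{2 \left(4 + \frac{2}{I}\right)}\right)^{2} = \left(I + \frac{2 \frac{1}{I}}{2 \left(4 + \frac{2}{I}\right)}\right)^{2} = \left(I + \frac{1}{I \left(4 + \frac{2}{I}\right)}\right)^{2}$)
$\left(339 + 1871\right) + U{\left(-40 \right)} = \left(339 + 1871\right) + \frac{\left(1 + 2 \left(-40\right) \left(1 + 2 \left(-40\right)\right)\right)^{2}}{4 \left(1 + 2 \left(-40\right)\right)^{2}} = 2210 + \frac{\left(1 + 2 \left(-40\right) \left(1 - 80\right)\right)^{2}}{4 \left(1 - 80\right)^{2}} = 2210 + \frac{\left(1 + 2 \left(-40\right) \left(-79\right)\right)^{2}}{4 \cdot 6241} = 2210 + \frac{1}{4} \cdot \frac{1}{6241} \left(1 + 6320\right)^{2} = 2210 + \frac{1}{4} \cdot \frac{1}{6241} \cdot 6321^{2} = 2210 + \frac{1}{4} \cdot \frac{1}{6241} \cdot 39955041 = 2210 + \frac{39955041}{24964} = \frac{95125481}{24964}$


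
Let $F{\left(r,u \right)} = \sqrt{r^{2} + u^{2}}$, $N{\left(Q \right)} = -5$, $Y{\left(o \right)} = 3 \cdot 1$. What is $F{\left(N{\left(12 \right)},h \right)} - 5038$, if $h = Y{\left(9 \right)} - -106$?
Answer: $-5038 + \sqrt{11906} \approx -4928.9$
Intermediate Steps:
$Y{\left(o \right)} = 3$
$h = 109$ ($h = 3 - -106 = 3 + 106 = 109$)
$F{\left(N{\left(12 \right)},h \right)} - 5038 = \sqrt{\left(-5\right)^{2} + 109^{2}} - 5038 = \sqrt{25 + 11881} - 5038 = \sqrt{11906} - 5038 = -5038 + \sqrt{11906}$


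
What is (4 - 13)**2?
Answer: 81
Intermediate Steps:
(4 - 13)**2 = (-9)**2 = 81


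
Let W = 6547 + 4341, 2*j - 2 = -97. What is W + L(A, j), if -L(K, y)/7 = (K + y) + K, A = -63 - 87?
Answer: 26641/2 ≈ 13321.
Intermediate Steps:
j = -95/2 (j = 1 + (½)*(-97) = 1 - 97/2 = -95/2 ≈ -47.500)
W = 10888
A = -150
L(K, y) = -14*K - 7*y (L(K, y) = -7*((K + y) + K) = -7*(y + 2*K) = -14*K - 7*y)
W + L(A, j) = 10888 + (-14*(-150) - 7*(-95/2)) = 10888 + (2100 + 665/2) = 10888 + 4865/2 = 26641/2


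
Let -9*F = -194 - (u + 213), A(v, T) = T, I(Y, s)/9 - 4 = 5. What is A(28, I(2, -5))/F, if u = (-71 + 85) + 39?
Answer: 729/460 ≈ 1.5848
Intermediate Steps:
u = 53 (u = 14 + 39 = 53)
I(Y, s) = 81 (I(Y, s) = 36 + 9*5 = 36 + 45 = 81)
F = 460/9 (F = -(-194 - (53 + 213))/9 = -(-194 - 1*266)/9 = -(-194 - 266)/9 = -⅑*(-460) = 460/9 ≈ 51.111)
A(28, I(2, -5))/F = 81/(460/9) = 81*(9/460) = 729/460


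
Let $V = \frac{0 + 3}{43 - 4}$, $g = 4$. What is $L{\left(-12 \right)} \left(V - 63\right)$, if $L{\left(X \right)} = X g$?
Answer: $\frac{39264}{13} \approx 3020.3$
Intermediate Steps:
$L{\left(X \right)} = 4 X$ ($L{\left(X \right)} = X 4 = 4 X$)
$V = \frac{1}{13}$ ($V = \frac{3}{39} = 3 \cdot \frac{1}{39} = \frac{1}{13} \approx 0.076923$)
$L{\left(-12 \right)} \left(V - 63\right) = 4 \left(-12\right) \left(\frac{1}{13} - 63\right) = \left(-48\right) \left(- \frac{818}{13}\right) = \frac{39264}{13}$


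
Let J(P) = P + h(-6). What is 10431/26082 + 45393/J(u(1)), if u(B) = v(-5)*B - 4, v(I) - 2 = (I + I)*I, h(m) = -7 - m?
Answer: 131603387/136206 ≈ 966.21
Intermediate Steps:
v(I) = 2 + 2*I² (v(I) = 2 + (I + I)*I = 2 + (2*I)*I = 2 + 2*I²)
u(B) = -4 + 52*B (u(B) = (2 + 2*(-5)²)*B - 4 = (2 + 2*25)*B - 4 = (2 + 50)*B - 4 = 52*B - 4 = -4 + 52*B)
J(P) = -1 + P (J(P) = P + (-7 - 1*(-6)) = P + (-7 + 6) = P - 1 = -1 + P)
10431/26082 + 45393/J(u(1)) = 10431/26082 + 45393/(-1 + (-4 + 52*1)) = 10431*(1/26082) + 45393/(-1 + (-4 + 52)) = 1159/2898 + 45393/(-1 + 48) = 1159/2898 + 45393/47 = 131603387/136206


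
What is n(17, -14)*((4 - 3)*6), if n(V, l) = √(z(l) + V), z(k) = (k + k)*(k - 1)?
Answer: 6*√437 ≈ 125.43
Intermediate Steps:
z(k) = 2*k*(-1 + k) (z(k) = (2*k)*(-1 + k) = 2*k*(-1 + k))
n(V, l) = √(V + 2*l*(-1 + l)) (n(V, l) = √(2*l*(-1 + l) + V) = √(V + 2*l*(-1 + l)))
n(17, -14)*((4 - 3)*6) = √(17 + 2*(-14)*(-1 - 14))*((4 - 3)*6) = √(17 + 2*(-14)*(-15))*(1*6) = √(17 + 420)*6 = √437*6 = 6*√437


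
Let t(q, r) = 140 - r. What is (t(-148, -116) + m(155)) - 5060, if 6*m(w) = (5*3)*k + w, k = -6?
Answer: -28759/6 ≈ -4793.2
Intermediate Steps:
m(w) = -15 + w/6 (m(w) = ((5*3)*(-6) + w)/6 = (15*(-6) + w)/6 = (-90 + w)/6 = -15 + w/6)
(t(-148, -116) + m(155)) - 5060 = ((140 - 1*(-116)) + (-15 + (⅙)*155)) - 5060 = ((140 + 116) + (-15 + 155/6)) - 5060 = (256 + 65/6) - 5060 = 1601/6 - 5060 = -28759/6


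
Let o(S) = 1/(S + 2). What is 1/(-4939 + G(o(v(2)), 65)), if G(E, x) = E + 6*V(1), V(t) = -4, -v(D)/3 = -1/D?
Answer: -7/34739 ≈ -0.00020150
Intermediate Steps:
v(D) = 3/D (v(D) = -(-3)/D = 3/D)
o(S) = 1/(2 + S)
G(E, x) = -24 + E (G(E, x) = E + 6*(-4) = E - 24 = -24 + E)
1/(-4939 + G(o(v(2)), 65)) = 1/(-4939 + (-24 + 1/(2 + 3/2))) = 1/(-4939 + (-24 + 1/(7/2))) = 1/(-4939 + (-24 + 2/7)) = 1/(-4939 - 166/7) = 1/(-34739/7) = -7/34739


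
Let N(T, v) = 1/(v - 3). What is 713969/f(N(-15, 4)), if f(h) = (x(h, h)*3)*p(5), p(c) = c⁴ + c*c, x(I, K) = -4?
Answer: -713969/7800 ≈ -91.534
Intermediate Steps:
N(T, v) = 1/(-3 + v)
p(c) = c² + c⁴ (p(c) = c⁴ + c² = c² + c⁴)
f(h) = -7800 (f(h) = (-4*3)*(5² + 5⁴) = -12*(25 + 625) = -12*650 = -7800)
713969/f(N(-15, 4)) = 713969/(-7800) = 713969*(-1/7800) = -713969/7800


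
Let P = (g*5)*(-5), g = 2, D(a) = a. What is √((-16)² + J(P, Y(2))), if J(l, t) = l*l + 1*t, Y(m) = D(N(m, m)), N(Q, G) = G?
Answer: √2758 ≈ 52.517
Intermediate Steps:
Y(m) = m
P = -50 (P = (2*5)*(-5) = 10*(-5) = -50)
J(l, t) = t + l² (J(l, t) = l² + t = t + l²)
√((-16)² + J(P, Y(2))) = √((-16)² + (2 + (-50)²)) = √(256 + (2 + 2500)) = √(256 + 2502) = √2758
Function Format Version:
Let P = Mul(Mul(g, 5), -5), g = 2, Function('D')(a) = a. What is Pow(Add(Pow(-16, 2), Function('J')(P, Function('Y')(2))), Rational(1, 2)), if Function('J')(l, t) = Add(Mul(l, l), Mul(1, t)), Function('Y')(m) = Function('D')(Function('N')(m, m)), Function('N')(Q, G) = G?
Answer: Pow(2758, Rational(1, 2)) ≈ 52.517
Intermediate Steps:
Function('Y')(m) = m
P = -50 (P = Mul(Mul(2, 5), -5) = Mul(10, -5) = -50)
Function('J')(l, t) = Add(t, Pow(l, 2)) (Function('J')(l, t) = Add(Pow(l, 2), t) = Add(t, Pow(l, 2)))
Pow(Add(Pow(-16, 2), Function('J')(P, Function('Y')(2))), Rational(1, 2)) = Pow(Add(Pow(-16, 2), Add(2, Pow(-50, 2))), Rational(1, 2)) = Pow(Add(256, Add(2, 2500)), Rational(1, 2)) = Pow(Add(256, 2502), Rational(1, 2)) = Pow(2758, Rational(1, 2))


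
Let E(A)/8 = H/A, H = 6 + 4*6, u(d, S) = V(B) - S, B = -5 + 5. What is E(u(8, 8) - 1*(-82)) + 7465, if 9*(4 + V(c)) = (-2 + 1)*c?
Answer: 52279/7 ≈ 7468.4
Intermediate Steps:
B = 0
V(c) = -4 - c/9 (V(c) = -4 + ((-2 + 1)*c)/9 = -4 + (-c)/9 = -4 - c/9)
u(d, S) = -4 - S (u(d, S) = (-4 - 1/9*0) - S = (-4 + 0) - S = -4 - S)
H = 30 (H = 6 + 24 = 30)
E(A) = 240/A (E(A) = 8*(30/A) = 240/A)
E(u(8, 8) - 1*(-82)) + 7465 = 240/((-4 - 1*8) - 1*(-82)) + 7465 = 240/((-4 - 8) + 82) + 7465 = 240/(-12 + 82) + 7465 = 240/70 + 7465 = 240*(1/70) + 7465 = 24/7 + 7465 = 52279/7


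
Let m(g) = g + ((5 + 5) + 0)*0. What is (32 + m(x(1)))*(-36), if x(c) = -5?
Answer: -972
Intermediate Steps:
m(g) = g (m(g) = g + (10 + 0)*0 = g + 10*0 = g + 0 = g)
(32 + m(x(1)))*(-36) = (32 - 5)*(-36) = 27*(-36) = -972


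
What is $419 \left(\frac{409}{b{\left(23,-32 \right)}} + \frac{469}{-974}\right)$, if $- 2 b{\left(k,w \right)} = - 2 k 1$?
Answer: $\frac{162395601}{22402} \approx 7249.2$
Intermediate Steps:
$b{\left(k,w \right)} = k$ ($b{\left(k,w \right)} = - \frac{- 2 k 1}{2} = - \frac{\left(-2\right) k}{2} = k$)
$419 \left(\frac{409}{b{\left(23,-32 \right)}} + \frac{469}{-974}\right) = 419 \left(\frac{409}{23} + \frac{469}{-974}\right) = 419 \left(409 \cdot \frac{1}{23} + 469 \left(- \frac{1}{974}\right)\right) = 419 \left(\frac{409}{23} - \frac{469}{974}\right) = 419 \cdot \frac{387579}{22402} = \frac{162395601}{22402}$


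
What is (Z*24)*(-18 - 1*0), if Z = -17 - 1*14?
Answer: 13392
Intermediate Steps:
Z = -31 (Z = -17 - 14 = -31)
(Z*24)*(-18 - 1*0) = (-31*24)*(-18 - 1*0) = -744*(-18 + 0) = -744*(-18) = 13392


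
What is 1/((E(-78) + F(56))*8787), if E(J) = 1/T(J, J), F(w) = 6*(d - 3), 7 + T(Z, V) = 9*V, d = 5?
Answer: 709/74751009 ≈ 9.4848e-6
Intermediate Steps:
T(Z, V) = -7 + 9*V
F(w) = 12 (F(w) = 6*(5 - 3) = 6*2 = 12)
E(J) = 1/(-7 + 9*J)
1/((E(-78) + F(56))*8787) = 1/((1/(-7 + 9*(-78)) + 12)*8787) = (1/8787)/(1/(-7 - 702) + 12) = (1/8787)/(1/(-709) + 12) = (1/8787)/(-1/709 + 12) = (1/8787)/(8507/709) = (709/8507)*(1/8787) = 709/74751009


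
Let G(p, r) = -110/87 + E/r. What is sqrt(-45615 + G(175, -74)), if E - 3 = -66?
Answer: I*sqrt(1890660522702)/6438 ≈ 213.58*I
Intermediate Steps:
E = -63 (E = 3 - 66 = -63)
G(p, r) = -110/87 - 63/r
sqrt(-45615 + G(175, -74)) = sqrt(-45615 + (-110/87 - 63/(-74))) = sqrt(-45615 + (-110/87 - 63*(-1/74))) = sqrt(-45615 + (-110/87 + 63/74)) = sqrt(-45615 - 2659/6438) = sqrt(-293672029/6438) = I*sqrt(1890660522702)/6438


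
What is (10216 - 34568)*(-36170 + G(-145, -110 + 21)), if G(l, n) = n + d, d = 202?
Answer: 878060064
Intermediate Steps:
G(l, n) = 202 + n (G(l, n) = n + 202 = 202 + n)
(10216 - 34568)*(-36170 + G(-145, -110 + 21)) = (10216 - 34568)*(-36170 + (202 + (-110 + 21))) = -24352*(-36170 + (202 - 89)) = -24352*(-36170 + 113) = -24352*(-36057) = 878060064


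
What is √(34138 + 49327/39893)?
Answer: √54330937367973/39893 ≈ 184.77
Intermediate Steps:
√(34138 + 49327/39893) = √(1361916561/39893) = √54330937367973/39893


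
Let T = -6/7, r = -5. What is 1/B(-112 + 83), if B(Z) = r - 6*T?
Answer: 7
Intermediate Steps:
T = -6/7 (T = -6*⅐ = -6/7 ≈ -0.85714)
B(Z) = ⅐ (B(Z) = -5 - 6*(-6/7) = -5 + 36/7 = ⅐)
1/B(-112 + 83) = 1/(⅐) = 7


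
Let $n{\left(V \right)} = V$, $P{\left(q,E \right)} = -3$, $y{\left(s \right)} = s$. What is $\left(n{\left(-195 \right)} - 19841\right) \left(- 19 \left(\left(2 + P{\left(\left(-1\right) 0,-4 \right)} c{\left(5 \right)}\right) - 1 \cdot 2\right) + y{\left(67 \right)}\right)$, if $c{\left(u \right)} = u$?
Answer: $-7052672$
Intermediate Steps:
$\left(n{\left(-195 \right)} - 19841\right) \left(- 19 \left(\left(2 + P{\left(\left(-1\right) 0,-4 \right)} c{\left(5 \right)}\right) - 1 \cdot 2\right) + y{\left(67 \right)}\right) = \left(-195 - 19841\right) \left(- 19 \left(\left(2 - 15\right) - 1 \cdot 2\right) + 67\right) = - 20036 \left(- 19 \left(\left(2 - 15\right) - 2\right) + 67\right) = - 20036 \left(- 19 \left(-13 - 2\right) + 67\right) = - 20036 \left(\left(-19\right) \left(-15\right) + 67\right) = - 20036 \left(285 + 67\right) = \left(-20036\right) 352 = -7052672$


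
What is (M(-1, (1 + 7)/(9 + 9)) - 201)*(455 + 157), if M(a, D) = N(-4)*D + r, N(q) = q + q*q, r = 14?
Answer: -111180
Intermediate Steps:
N(q) = q + q²
M(a, D) = 14 + 12*D (M(a, D) = (-4*(1 - 4))*D + 14 = (-4*(-3))*D + 14 = 12*D + 14 = 14 + 12*D)
(M(-1, (1 + 7)/(9 + 9)) - 201)*(455 + 157) = ((14 + 12*((1 + 7)/(9 + 9))) - 201)*(455 + 157) = ((14 + 12*(8/18)) - 201)*612 = ((14 + 12*(8*(1/18))) - 201)*612 = ((14 + 12*(4/9)) - 201)*612 = ((14 + 16/3) - 201)*612 = (58/3 - 201)*612 = -545/3*612 = -111180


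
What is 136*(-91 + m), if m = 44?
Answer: -6392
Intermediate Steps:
136*(-91 + m) = 136*(-91 + 44) = 136*(-47) = -6392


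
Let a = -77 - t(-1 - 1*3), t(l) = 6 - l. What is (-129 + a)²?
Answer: 46656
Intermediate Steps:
a = -87 (a = -77 - (6 - (-1 - 1*3)) = -77 - (6 - (-1 - 3)) = -77 - (6 - 1*(-4)) = -77 - (6 + 4) = -77 - 1*10 = -77 - 10 = -87)
(-129 + a)² = (-129 - 87)² = (-216)² = 46656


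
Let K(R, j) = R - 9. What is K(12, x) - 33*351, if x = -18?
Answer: -11580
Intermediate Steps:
K(R, j) = -9 + R
K(12, x) - 33*351 = (-9 + 12) - 33*351 = 3 - 11583 = -11580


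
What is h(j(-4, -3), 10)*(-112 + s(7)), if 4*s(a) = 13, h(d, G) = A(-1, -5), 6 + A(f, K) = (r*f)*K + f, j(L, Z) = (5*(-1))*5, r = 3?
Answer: -870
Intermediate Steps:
j(L, Z) = -25 (j(L, Z) = -5*5 = -25)
A(f, K) = -6 + f + 3*K*f (A(f, K) = -6 + ((3*f)*K + f) = -6 + (3*K*f + f) = -6 + (f + 3*K*f) = -6 + f + 3*K*f)
h(d, G) = 8 (h(d, G) = -6 - 1 + 3*(-5)*(-1) = -6 - 1 + 15 = 8)
s(a) = 13/4 (s(a) = (1/4)*13 = 13/4)
h(j(-4, -3), 10)*(-112 + s(7)) = 8*(-112 + 13/4) = 8*(-435/4) = -870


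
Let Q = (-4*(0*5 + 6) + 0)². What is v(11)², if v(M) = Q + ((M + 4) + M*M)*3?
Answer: 968256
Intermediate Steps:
Q = 576 (Q = (-4*(0 + 6) + 0)² = (-4*6 + 0)² = (-24 + 0)² = (-24)² = 576)
v(M) = 588 + 3*M + 3*M² (v(M) = 576 + ((M + 4) + M*M)*3 = 576 + ((4 + M) + M²)*3 = 576 + (4 + M + M²)*3 = 576 + (12 + 3*M + 3*M²) = 588 + 3*M + 3*M²)
v(11)² = (588 + 3*11 + 3*11²)² = (588 + 33 + 3*121)² = (588 + 33 + 363)² = 984² = 968256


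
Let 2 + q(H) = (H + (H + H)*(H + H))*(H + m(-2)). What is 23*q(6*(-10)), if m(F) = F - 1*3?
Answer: -21438346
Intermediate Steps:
m(F) = -3 + F (m(F) = F - 3 = -3 + F)
q(H) = -2 + (-5 + H)*(H + 4*H²) (q(H) = -2 + (H + (H + H)*(H + H))*(H + (-3 - 2)) = -2 + (H + (2*H)*(2*H))*(H - 5) = -2 + (H + 4*H²)*(-5 + H) = -2 + (-5 + H)*(H + 4*H²))
23*q(6*(-10)) = 23*(-2 - 19*(6*(-10))² - 30*(-10) + 4*(6*(-10))³) = 23*(-2 - 19*(-60)² - 5*(-60) + 4*(-60)³) = 23*(-2 - 19*3600 + 300 + 4*(-216000)) = 23*(-2 - 68400 + 300 - 864000) = 23*(-932102) = -21438346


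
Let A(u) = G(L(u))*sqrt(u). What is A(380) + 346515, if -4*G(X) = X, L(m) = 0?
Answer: 346515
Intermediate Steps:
G(X) = -X/4
A(u) = 0 (A(u) = (-1/4*0)*sqrt(u) = 0*sqrt(u) = 0)
A(380) + 346515 = 0 + 346515 = 346515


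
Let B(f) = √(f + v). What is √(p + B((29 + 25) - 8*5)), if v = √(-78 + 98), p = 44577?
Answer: √(44577 + √2*√(7 + √5)) ≈ 211.14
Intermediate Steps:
v = 2*√5 (v = √20 = 2*√5 ≈ 4.4721)
B(f) = √(f + 2*√5)
√(p + B((29 + 25) - 8*5)) = √(44577 + √(((29 + 25) - 8*5) + 2*√5)) = √(44577 + √((54 - 40) + 2*√5)) = √(44577 + √(14 + 2*√5))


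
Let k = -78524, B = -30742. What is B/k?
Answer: 15371/39262 ≈ 0.39150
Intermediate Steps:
B/k = -30742/(-78524) = -30742*(-1/78524) = 15371/39262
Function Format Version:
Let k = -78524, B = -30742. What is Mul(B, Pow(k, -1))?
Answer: Rational(15371, 39262) ≈ 0.39150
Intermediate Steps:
Mul(B, Pow(k, -1)) = Mul(-30742, Pow(-78524, -1)) = Mul(-30742, Rational(-1, 78524)) = Rational(15371, 39262)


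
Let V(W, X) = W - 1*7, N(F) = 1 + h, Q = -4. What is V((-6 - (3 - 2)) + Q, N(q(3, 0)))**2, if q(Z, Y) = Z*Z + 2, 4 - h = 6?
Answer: 324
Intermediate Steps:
h = -2 (h = 4 - 1*6 = 4 - 6 = -2)
q(Z, Y) = 2 + Z**2 (q(Z, Y) = Z**2 + 2 = 2 + Z**2)
N(F) = -1 (N(F) = 1 - 2 = -1)
V(W, X) = -7 + W (V(W, X) = W - 7 = -7 + W)
V((-6 - (3 - 2)) + Q, N(q(3, 0)))**2 = (-7 + ((-6 - (3 - 2)) - 4))**2 = (-7 + ((-6 - 1*1) - 4))**2 = (-7 + ((-6 - 1) - 4))**2 = (-7 + (-7 - 4))**2 = (-7 - 11)**2 = (-18)**2 = 324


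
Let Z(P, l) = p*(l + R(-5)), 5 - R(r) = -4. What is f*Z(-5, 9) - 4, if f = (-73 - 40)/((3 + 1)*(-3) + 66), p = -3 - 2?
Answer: 553/3 ≈ 184.33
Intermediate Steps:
p = -5
R(r) = 9 (R(r) = 5 - 1*(-4) = 5 + 4 = 9)
f = -113/54 (f = -113/(4*(-3) + 66) = -113/(-12 + 66) = -113/54 ≈ -2.0926)
Z(P, l) = -45 - 5*l (Z(P, l) = -5*(l + 9) = -5*(9 + l) = -45 - 5*l)
f*Z(-5, 9) - 4 = -113*(-45 - 5*9)/54 - 4 = -113*(-45 - 45)/54 - 4 = -113/54*(-90) - 4 = 565/3 - 4 = 553/3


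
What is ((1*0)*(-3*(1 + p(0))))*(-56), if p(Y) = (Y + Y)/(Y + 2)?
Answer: 0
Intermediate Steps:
p(Y) = 2*Y/(2 + Y) (p(Y) = (2*Y)/(2 + Y) = 2*Y/(2 + Y))
((1*0)*(-3*(1 + p(0))))*(-56) = ((1*0)*(-3*(1 + 2*0/(2 + 0))))*(-56) = (0*(-3*(1 + 2*0/2)))*(-56) = (0*(-3*(1 + 2*0*(1/2))))*(-56) = (0*(-3*(1 + 0)))*(-56) = (0*(-3*1))*(-56) = (0*(-3))*(-56) = 0*(-56) = 0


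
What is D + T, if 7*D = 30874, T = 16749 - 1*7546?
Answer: 95295/7 ≈ 13614.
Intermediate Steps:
T = 9203 (T = 16749 - 7546 = 9203)
D = 30874/7 (D = (⅐)*30874 = 30874/7 ≈ 4410.6)
D + T = 30874/7 + 9203 = 95295/7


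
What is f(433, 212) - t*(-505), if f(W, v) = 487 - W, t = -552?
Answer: -278706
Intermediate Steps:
f(433, 212) - t*(-505) = (487 - 1*433) - (-552)*(-505) = (487 - 433) - 1*278760 = 54 - 278760 = -278706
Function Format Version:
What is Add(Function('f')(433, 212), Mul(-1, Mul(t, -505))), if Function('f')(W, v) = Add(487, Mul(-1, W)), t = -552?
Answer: -278706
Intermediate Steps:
Add(Function('f')(433, 212), Mul(-1, Mul(t, -505))) = Add(Add(487, Mul(-1, 433)), Mul(-1, Mul(-552, -505))) = Add(Add(487, -433), Mul(-1, 278760)) = Add(54, -278760) = -278706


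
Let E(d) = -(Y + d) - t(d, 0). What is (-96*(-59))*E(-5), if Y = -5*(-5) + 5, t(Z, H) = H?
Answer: -141600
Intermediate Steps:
Y = 30 (Y = 25 + 5 = 30)
E(d) = -30 - d (E(d) = -(30 + d) - 1*0 = (-30 - d) + 0 = -30 - d)
(-96*(-59))*E(-5) = (-96*(-59))*(-30 - 1*(-5)) = 5664*(-30 + 5) = 5664*(-25) = -141600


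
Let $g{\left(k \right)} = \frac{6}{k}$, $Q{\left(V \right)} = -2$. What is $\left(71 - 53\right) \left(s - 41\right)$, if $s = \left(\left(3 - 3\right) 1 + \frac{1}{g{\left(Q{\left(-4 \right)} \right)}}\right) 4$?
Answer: $-762$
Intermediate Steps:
$s = - \frac{4}{3}$ ($s = \left(\left(3 - 3\right) 1 + \frac{1}{6 \frac{1}{-2}}\right) 4 = \left(0 \cdot 1 + \frac{1}{6 \left(- \frac{1}{2}\right)}\right) 4 = \left(0 + \frac{1}{-3}\right) 4 = \left(0 - \frac{1}{3}\right) 4 = \left(- \frac{1}{3}\right) 4 = - \frac{4}{3} \approx -1.3333$)
$\left(71 - 53\right) \left(s - 41\right) = \left(71 - 53\right) \left(- \frac{4}{3} - 41\right) = \left(71 - 53\right) \left(- \frac{127}{3}\right) = 18 \left(- \frac{127}{3}\right) = -762$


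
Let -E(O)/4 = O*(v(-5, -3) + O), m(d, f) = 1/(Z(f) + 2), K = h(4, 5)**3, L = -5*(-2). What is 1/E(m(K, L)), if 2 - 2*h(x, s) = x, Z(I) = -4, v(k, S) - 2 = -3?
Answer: -1/3 ≈ -0.33333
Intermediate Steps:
v(k, S) = -1 (v(k, S) = 2 - 3 = -1)
h(x, s) = 1 - x/2
L = 10
K = -1 (K = (1 - 1/2*4)**3 = (1 - 2)**3 = (-1)**3 = -1)
m(d, f) = -1/2 (m(d, f) = 1/(-4 + 2) = 1/(-2) = -1/2)
E(O) = -4*O*(-1 + O)
1/E(m(K, L)) = 1/(4*(-1/2)*(1 - 1*(-1/2))) = 1/(4*(-1/2)*(1 + 1/2)) = 1/(4*(-1/2)*(3/2)) = 1/(-3) = -1/3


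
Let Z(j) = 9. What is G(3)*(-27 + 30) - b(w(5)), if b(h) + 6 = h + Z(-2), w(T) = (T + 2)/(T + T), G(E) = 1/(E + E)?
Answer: -16/5 ≈ -3.2000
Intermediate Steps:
G(E) = 1/(2*E)
w(T) = (2 + T)/(2*T) (w(T) = (2 + T)/((2*T)) = (2 + T)*(1/(2*T)) = (2 + T)/(2*T))
b(h) = 3 + h (b(h) = -6 + (h + 9) = -6 + (9 + h) = 3 + h)
G(3)*(-27 + 30) - b(w(5)) = ((1/2)/3)*(-27 + 30) - (3 + (1/2)*(2 + 5)/5) = ((1/2)*(1/3))*3 - (3 + (1/2)*(1/5)*7) = (1/6)*3 - (3 + 7/10) = 1/2 - 1*37/10 = 1/2 - 37/10 = -16/5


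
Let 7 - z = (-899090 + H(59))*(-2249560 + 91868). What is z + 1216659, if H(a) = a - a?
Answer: -1939958083614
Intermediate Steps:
H(a) = 0
z = -1939959300273 (z = 7 - (-899090 + 0)*(-2249560 + 91868) = 7 - (-899090)*(-2157692) = 7 - 1*1939959300280 = 7 - 1939959300280 = -1939959300273)
z + 1216659 = -1939959300273 + 1216659 = -1939958083614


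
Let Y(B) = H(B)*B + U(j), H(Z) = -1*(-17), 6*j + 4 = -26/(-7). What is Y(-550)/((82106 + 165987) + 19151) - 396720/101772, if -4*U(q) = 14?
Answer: -5942942449/1510997576 ≈ -3.9331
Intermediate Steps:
j = -1/21 (j = -2/3 + (-26/(-7))/6 = -2/3 + (-26*(-1/7))/6 = -2/3 + (1/6)*(26/7) = -2/3 + 13/21 = -1/21 ≈ -0.047619)
U(q) = -7/2 (U(q) = -1/4*14 = -7/2)
H(Z) = 17
Y(B) = -7/2 + 17*B (Y(B) = 17*B - 7/2 = -7/2 + 17*B)
Y(-550)/((82106 + 165987) + 19151) - 396720/101772 = (-7/2 + 17*(-550))/((82106 + 165987) + 19151) - 396720/101772 = (-7/2 - 9350)/(248093 + 19151) - 396720*1/101772 = -18707/2/267244 - 11020/2827 = -18707/2*1/267244 - 11020/2827 = -18707/534488 - 11020/2827 = -5942942449/1510997576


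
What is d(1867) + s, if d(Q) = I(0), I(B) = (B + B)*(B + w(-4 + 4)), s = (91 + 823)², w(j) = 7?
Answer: 835396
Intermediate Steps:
s = 835396 (s = 914² = 835396)
I(B) = 2*B*(7 + B) (I(B) = (B + B)*(B + 7) = (2*B)*(7 + B) = 2*B*(7 + B))
d(Q) = 0 (d(Q) = 2*0*(7 + 0) = 2*0*7 = 0)
d(1867) + s = 0 + 835396 = 835396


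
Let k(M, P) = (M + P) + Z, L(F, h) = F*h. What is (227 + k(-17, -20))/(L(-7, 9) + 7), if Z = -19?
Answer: -171/56 ≈ -3.0536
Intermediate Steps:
k(M, P) = -19 + M + P (k(M, P) = (M + P) - 19 = -19 + M + P)
(227 + k(-17, -20))/(L(-7, 9) + 7) = (227 + (-19 - 17 - 20))/(-7*9 + 7) = (227 - 56)/(-63 + 7) = 171/(-56) = 171*(-1/56) = -171/56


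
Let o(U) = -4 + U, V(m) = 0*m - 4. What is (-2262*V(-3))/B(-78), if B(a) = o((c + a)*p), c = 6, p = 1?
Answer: -2262/19 ≈ -119.05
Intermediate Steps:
V(m) = -4 (V(m) = 0 - 4 = -4)
B(a) = 2 + a (B(a) = -4 + (6 + a)*1 = -4 + (6 + a) = 2 + a)
(-2262*V(-3))/B(-78) = (-2262*(-4))/(2 - 78) = 9048/(-76) = 9048*(-1/76) = -2262/19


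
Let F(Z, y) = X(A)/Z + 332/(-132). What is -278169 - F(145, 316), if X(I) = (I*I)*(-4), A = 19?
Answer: -1330978978/4785 ≈ -2.7816e+5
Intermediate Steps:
X(I) = -4*I² (X(I) = I²*(-4) = -4*I²)
F(Z, y) = -83/33 - 1444/Z (F(Z, y) = (-4*19²)/Z + 332/(-132) = (-4*361)/Z + 332*(-1/132) = -1444/Z - 83/33 = -83/33 - 1444/Z)
-278169 - F(145, 316) = -278169 - (-83/33 - 1444/145) = -278169 - 1*(-59687/4785) = -278169 + 59687/4785 = -1330978978/4785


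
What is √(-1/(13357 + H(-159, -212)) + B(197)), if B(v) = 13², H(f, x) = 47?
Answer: 95*√841101/6702 ≈ 13.000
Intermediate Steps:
B(v) = 169
√(-1/(13357 + H(-159, -212)) + B(197)) = √(-1/(13357 + 47) + 169) = √(-1/13404 + 169) = √(2265275/13404) = 95*√841101/6702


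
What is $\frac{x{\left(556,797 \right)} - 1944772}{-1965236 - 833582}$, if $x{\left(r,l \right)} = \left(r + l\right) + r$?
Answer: $\frac{1942863}{2798818} \approx 0.69417$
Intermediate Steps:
$x{\left(r,l \right)} = l + 2 r$ ($x{\left(r,l \right)} = \left(l + r\right) + r = l + 2 r$)
$\frac{x{\left(556,797 \right)} - 1944772}{-1965236 - 833582} = \frac{\left(797 + 2 \cdot 556\right) - 1944772}{-1965236 - 833582} = \frac{\left(797 + 1112\right) - 1944772}{-2798818} = \left(1909 - 1944772\right) \left(- \frac{1}{2798818}\right) = \left(-1942863\right) \left(- \frac{1}{2798818}\right) = \frac{1942863}{2798818}$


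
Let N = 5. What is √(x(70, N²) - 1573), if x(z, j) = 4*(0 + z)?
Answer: I*√1293 ≈ 35.958*I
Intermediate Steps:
x(z, j) = 4*z
√(x(70, N²) - 1573) = √(4*70 - 1573) = √(280 - 1573) = √(-1293) = I*√1293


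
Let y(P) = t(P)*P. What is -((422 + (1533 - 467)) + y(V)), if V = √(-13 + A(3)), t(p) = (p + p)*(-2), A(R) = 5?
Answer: -1520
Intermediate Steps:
t(p) = -4*p (t(p) = (2*p)*(-2) = -4*p)
V = 2*I*√2 (V = √(-13 + 5) = √(-8) = 2*I*√2 ≈ 2.8284*I)
y(P) = -4*P² (y(P) = (-4*P)*P = -4*P²)
-((422 + (1533 - 467)) + y(V)) = -((422 + (1533 - 467)) - 4*(2*I*√2)²) = -((422 + 1066) - 4*(-8)) = -(1488 + 32) = -1*1520 = -1520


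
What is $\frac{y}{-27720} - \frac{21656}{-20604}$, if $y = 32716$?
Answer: $- \frac{1537003}{11898810} \approx -0.12917$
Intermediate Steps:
$\frac{y}{-27720} - \frac{21656}{-20604} = \frac{32716}{-27720} - \frac{21656}{-20604} = 32716 \left(- \frac{1}{27720}\right) - - \frac{5414}{5151} = - \frac{8179}{6930} + \frac{5414}{5151} = - \frac{1537003}{11898810}$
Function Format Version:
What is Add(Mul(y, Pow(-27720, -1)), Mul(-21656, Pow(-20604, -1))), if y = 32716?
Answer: Rational(-1537003, 11898810) ≈ -0.12917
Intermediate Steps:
Add(Mul(y, Pow(-27720, -1)), Mul(-21656, Pow(-20604, -1))) = Add(Mul(32716, Pow(-27720, -1)), Mul(-21656, Pow(-20604, -1))) = Add(Mul(32716, Rational(-1, 27720)), Mul(-21656, Rational(-1, 20604))) = Add(Rational(-8179, 6930), Rational(5414, 5151)) = Rational(-1537003, 11898810)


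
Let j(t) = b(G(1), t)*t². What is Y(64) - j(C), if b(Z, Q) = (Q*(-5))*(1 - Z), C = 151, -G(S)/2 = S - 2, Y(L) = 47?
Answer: -17214708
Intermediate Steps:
G(S) = 4 - 2*S (G(S) = -2*(S - 2) = -2*(-2 + S) = 4 - 2*S)
b(Z, Q) = -5*Q*(1 - Z) (b(Z, Q) = (-5*Q)*(1 - Z) = -5*Q*(1 - Z))
j(t) = 5*t³ (j(t) = (5*t*(-1 + (4 - 2*1)))*t² = (5*t*(-1 + (4 - 2)))*t² = (5*t*(-1 + 2))*t² = (5*t*1)*t² = (5*t)*t² = 5*t³)
Y(64) - j(C) = 47 - 5*151³ = 47 - 5*3442951 = 47 - 1*17214755 = 47 - 17214755 = -17214708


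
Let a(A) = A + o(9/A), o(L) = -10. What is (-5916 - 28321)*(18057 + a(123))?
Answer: -622086290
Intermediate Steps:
a(A) = -10 + A (a(A) = A - 10 = -10 + A)
(-5916 - 28321)*(18057 + a(123)) = (-5916 - 28321)*(18057 + (-10 + 123)) = -34237*(18057 + 113) = -34237*18170 = -622086290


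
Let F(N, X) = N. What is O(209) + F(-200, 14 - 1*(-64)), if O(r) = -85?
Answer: -285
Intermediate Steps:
O(209) + F(-200, 14 - 1*(-64)) = -85 - 200 = -285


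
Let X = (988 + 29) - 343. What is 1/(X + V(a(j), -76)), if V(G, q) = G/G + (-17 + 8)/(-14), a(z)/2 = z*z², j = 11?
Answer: 14/9459 ≈ 0.0014801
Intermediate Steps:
a(z) = 2*z³ (a(z) = 2*(z*z²) = 2*z³)
V(G, q) = 23/14 (V(G, q) = 1 - 9*(-1/14) = 1 + 9/14 = 23/14)
X = 674 (X = 1017 - 343 = 674)
1/(X + V(a(j), -76)) = 1/(674 + 23/14) = 1/(9459/14) = 14/9459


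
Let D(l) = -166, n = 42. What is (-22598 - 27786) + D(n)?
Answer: -50550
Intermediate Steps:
(-22598 - 27786) + D(n) = (-22598 - 27786) - 166 = -50384 - 166 = -50550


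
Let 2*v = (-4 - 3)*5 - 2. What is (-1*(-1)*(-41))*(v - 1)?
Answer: 1599/2 ≈ 799.50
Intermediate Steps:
v = -37/2 (v = ((-4 - 3)*5 - 2)/2 = (-7*5 - 2)/2 = (-35 - 2)/2 = (1/2)*(-37) = -37/2 ≈ -18.500)
(-1*(-1)*(-41))*(v - 1) = (-1*(-1)*(-41))*(-37/2 - 1) = (1*(-41))*(-39/2) = -41*(-39/2) = 1599/2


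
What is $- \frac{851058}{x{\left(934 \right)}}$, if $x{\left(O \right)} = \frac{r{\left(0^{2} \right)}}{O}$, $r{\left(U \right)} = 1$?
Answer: $-794888172$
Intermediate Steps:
$x{\left(O \right)} = \frac{1}{O}$ ($x{\left(O \right)} = 1 \frac{1}{O} = \frac{1}{O}$)
$- \frac{851058}{x{\left(934 \right)}} = - \frac{851058}{\frac{1}{934}} = - 851058 \frac{1}{\frac{1}{934}} = \left(-851058\right) 934 = -794888172$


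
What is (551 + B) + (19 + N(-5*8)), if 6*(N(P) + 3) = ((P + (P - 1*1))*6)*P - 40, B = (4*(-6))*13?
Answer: 10465/3 ≈ 3488.3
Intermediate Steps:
B = -312 (B = -24*13 = -312)
N(P) = -29/3 + P*(-6 + 12*P)/6 (N(P) = -3 + (((P + (P - 1*1))*6)*P - 40)/6 = -3 + (((P + (P - 1))*6)*P - 40)/6 = -3 + (((P + (-1 + P))*6)*P - 40)/6 = -3 + (((-1 + 2*P)*6)*P - 40)/6 = -3 + ((-6 + 12*P)*P - 40)/6 = -3 + (P*(-6 + 12*P) - 40)/6 = -3 + (-40 + P*(-6 + 12*P))/6 = -3 + (-20/3 + P*(-6 + 12*P)/6) = -29/3 + P*(-6 + 12*P)/6)
(551 + B) + (19 + N(-5*8)) = (551 - 312) + (19 + (-29/3 - (-5)*8 + 2*(-5*8)²)) = 239 + (19 + (-29/3 - 1*(-40) + 2*(-40)²)) = 239 + (19 + (-29/3 + 40 + 2*1600)) = 239 + (19 + (-29/3 + 40 + 3200)) = 239 + (19 + 9691/3) = 239 + 9748/3 = 10465/3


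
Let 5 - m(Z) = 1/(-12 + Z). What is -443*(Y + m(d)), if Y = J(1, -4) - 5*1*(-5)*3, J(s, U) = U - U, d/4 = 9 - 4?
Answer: -283077/8 ≈ -35385.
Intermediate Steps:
d = 20 (d = 4*(9 - 4) = 4*5 = 20)
J(s, U) = 0
m(Z) = 5 - 1/(-12 + Z)
Y = 75 (Y = 0 - 5*1*(-5)*3 = 0 - (-25)*3 = 0 - 5*(-15) = 0 + 75 = 75)
-443*(Y + m(d)) = -443*(75 + (-61 + 5*20)/(-12 + 20)) = -443*(75 + (-61 + 100)/8) = -443*(75 + (⅛)*39) = -443*(75 + 39/8) = -443*639/8 = -283077/8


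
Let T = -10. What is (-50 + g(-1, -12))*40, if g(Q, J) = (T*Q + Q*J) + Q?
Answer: -1160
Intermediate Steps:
g(Q, J) = -9*Q + J*Q (g(Q, J) = (-10*Q + Q*J) + Q = (-10*Q + J*Q) + Q = -9*Q + J*Q)
(-50 + g(-1, -12))*40 = (-50 - (-9 - 12))*40 = (-50 - 1*(-21))*40 = (-50 + 21)*40 = -29*40 = -1160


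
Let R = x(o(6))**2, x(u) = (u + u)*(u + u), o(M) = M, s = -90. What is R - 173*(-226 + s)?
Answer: 75404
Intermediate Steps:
x(u) = 4*u**2 (x(u) = (2*u)*(2*u) = 4*u**2)
R = 20736 (R = (4*6**2)**2 = (4*36)**2 = 144**2 = 20736)
R - 173*(-226 + s) = 20736 - 173*(-226 - 90) = 20736 - 173*(-316) = 20736 + 54668 = 75404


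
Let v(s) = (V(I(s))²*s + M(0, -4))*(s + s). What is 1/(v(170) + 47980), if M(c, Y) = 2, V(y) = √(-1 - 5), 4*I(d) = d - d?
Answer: -1/298140 ≈ -3.3541e-6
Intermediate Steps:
I(d) = 0 (I(d) = (d - d)/4 = (¼)*0 = 0)
V(y) = I*√6 (V(y) = √(-6) = I*√6)
v(s) = 2*s*(2 - 6*s) (v(s) = ((I*√6)²*s + 2)*(s + s) = (-6*s + 2)*(2*s) = (2 - 6*s)*(2*s) = 2*s*(2 - 6*s))
1/(v(170) + 47980) = 1/(4*170*(1 - 3*170) + 47980) = 1/(4*170*(1 - 510) + 47980) = 1/(4*170*(-509) + 47980) = 1/(-346120 + 47980) = 1/(-298140) = -1/298140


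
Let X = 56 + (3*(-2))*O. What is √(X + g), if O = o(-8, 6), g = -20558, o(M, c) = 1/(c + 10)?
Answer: I*√328038/4 ≈ 143.19*I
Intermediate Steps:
o(M, c) = 1/(10 + c)
O = 1/16 (O = 1/(10 + 6) = 1/16 ≈ 0.062500)
X = 445/8 (X = 56 + (3*(-2))*(1/16) = 56 - 6*1/16 = 56 - 3/8 = 445/8 ≈ 55.625)
√(X + g) = √(445/8 - 20558) = √(-164019/8) = I*√328038/4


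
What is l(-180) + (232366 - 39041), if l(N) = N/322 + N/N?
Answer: 31125396/161 ≈ 1.9333e+5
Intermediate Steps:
l(N) = 1 + N/322 (l(N) = N*(1/322) + 1 = N/322 + 1 = 1 + N/322)
l(-180) + (232366 - 39041) = (1 + (1/322)*(-180)) + (232366 - 39041) = (1 - 90/161) + 193325 = 71/161 + 193325 = 31125396/161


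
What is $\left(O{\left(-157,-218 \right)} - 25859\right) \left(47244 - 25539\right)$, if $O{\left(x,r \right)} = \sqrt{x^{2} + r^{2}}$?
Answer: $-561269595 + 21705 \sqrt{72173} \approx -5.5544 \cdot 10^{8}$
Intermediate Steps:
$O{\left(x,r \right)} = \sqrt{r^{2} + x^{2}}$
$\left(O{\left(-157,-218 \right)} - 25859\right) \left(47244 - 25539\right) = \left(\sqrt{\left(-218\right)^{2} + \left(-157\right)^{2}} - 25859\right) \left(47244 - 25539\right) = \left(\sqrt{47524 + 24649} - 25859\right) 21705 = \left(\sqrt{72173} - 25859\right) 21705 = \left(-25859 + \sqrt{72173}\right) 21705 = -561269595 + 21705 \sqrt{72173}$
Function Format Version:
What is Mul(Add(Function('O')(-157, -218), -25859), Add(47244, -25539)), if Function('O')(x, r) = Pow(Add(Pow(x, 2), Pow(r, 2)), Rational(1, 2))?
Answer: Add(-561269595, Mul(21705, Pow(72173, Rational(1, 2)))) ≈ -5.5544e+8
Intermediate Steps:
Function('O')(x, r) = Pow(Add(Pow(r, 2), Pow(x, 2)), Rational(1, 2))
Mul(Add(Function('O')(-157, -218), -25859), Add(47244, -25539)) = Mul(Add(Pow(Add(Pow(-218, 2), Pow(-157, 2)), Rational(1, 2)), -25859), Add(47244, -25539)) = Mul(Add(Pow(Add(47524, 24649), Rational(1, 2)), -25859), 21705) = Mul(Add(Pow(72173, Rational(1, 2)), -25859), 21705) = Mul(Add(-25859, Pow(72173, Rational(1, 2))), 21705) = Add(-561269595, Mul(21705, Pow(72173, Rational(1, 2))))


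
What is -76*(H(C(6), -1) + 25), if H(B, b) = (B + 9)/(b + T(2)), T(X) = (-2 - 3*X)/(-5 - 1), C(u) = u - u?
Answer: -3952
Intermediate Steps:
C(u) = 0
T(X) = 1/3 + X/2 (T(X) = (-2 - 3*X)/(-6) = (-2 - 3*X)*(-1/6) = 1/3 + X/2)
H(B, b) = (9 + B)/(4/3 + b) (H(B, b) = (B + 9)/(b + (1/3 + (1/2)*2)) = (9 + B)/(b + (1/3 + 1)) = (9 + B)/(b + 4/3) = (9 + B)/(4/3 + b))
-76*(H(C(6), -1) + 25) = -76*(3*(9 + 0)/(4 + 3*(-1)) + 25) = -76*(3*9/(4 - 3) + 25) = -76*(3*9/1 + 25) = -76*(3*1*9 + 25) = -76*(27 + 25) = -76*52 = -3952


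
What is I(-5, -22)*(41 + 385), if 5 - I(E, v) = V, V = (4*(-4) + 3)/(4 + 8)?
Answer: 5183/2 ≈ 2591.5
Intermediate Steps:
V = -13/12 (V = (-16 + 3)/12 = -13*1/12 = -13/12 ≈ -1.0833)
I(E, v) = 73/12 (I(E, v) = 5 - 1*(-13/12) = 5 + 13/12 = 73/12)
I(-5, -22)*(41 + 385) = 73*(41 + 385)/12 = (73/12)*426 = 5183/2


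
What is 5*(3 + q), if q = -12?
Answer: -45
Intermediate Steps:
5*(3 + q) = 5*(3 - 12) = 5*(-9) = -45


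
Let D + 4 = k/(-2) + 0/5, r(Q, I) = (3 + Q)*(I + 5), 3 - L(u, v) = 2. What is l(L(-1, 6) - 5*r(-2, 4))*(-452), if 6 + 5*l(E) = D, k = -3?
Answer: 3842/5 ≈ 768.40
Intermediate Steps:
L(u, v) = 1 (L(u, v) = 3 - 1*2 = 3 - 2 = 1)
r(Q, I) = (3 + Q)*(5 + I)
D = -5/2 (D = -4 + (-3/(-2) + 0/5) = -4 + (-3*(-½) + 0*(⅕)) = -4 + (3/2 + 0) = -4 + 3/2 = -5/2 ≈ -2.5000)
l(E) = -17/10 (l(E) = -6/5 + (⅕)*(-5/2) = -6/5 - ½ = -17/10)
l(L(-1, 6) - 5*r(-2, 4))*(-452) = -17/10*(-452) = 3842/5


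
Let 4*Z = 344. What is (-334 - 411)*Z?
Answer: -64070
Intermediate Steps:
Z = 86 (Z = (1/4)*344 = 86)
(-334 - 411)*Z = (-334 - 411)*86 = -745*86 = -64070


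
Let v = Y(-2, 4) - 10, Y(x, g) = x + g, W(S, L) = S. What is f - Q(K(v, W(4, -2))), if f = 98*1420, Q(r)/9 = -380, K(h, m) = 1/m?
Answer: 142580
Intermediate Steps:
Y(x, g) = g + x
v = -8 (v = (4 - 2) - 10 = 2 - 10 = -8)
Q(r) = -3420 (Q(r) = 9*(-380) = -3420)
f = 139160
f - Q(K(v, W(4, -2))) = 139160 - 1*(-3420) = 139160 + 3420 = 142580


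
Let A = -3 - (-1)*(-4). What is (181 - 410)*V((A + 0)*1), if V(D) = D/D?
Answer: -229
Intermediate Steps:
A = -7 (A = -3 - 1*4 = -3 - 4 = -7)
V(D) = 1
(181 - 410)*V((A + 0)*1) = (181 - 410)*1 = -229*1 = -229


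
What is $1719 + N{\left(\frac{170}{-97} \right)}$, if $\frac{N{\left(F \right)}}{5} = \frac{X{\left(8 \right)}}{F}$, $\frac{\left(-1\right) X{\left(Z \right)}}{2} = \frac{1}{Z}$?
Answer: $\frac{233881}{136} \approx 1719.7$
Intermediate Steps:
$X{\left(Z \right)} = - \frac{2}{Z}$
$N{\left(F \right)} = - \frac{5}{4 F}$ ($N{\left(F \right)} = 5 \frac{\left(-2\right) \frac{1}{8}}{F} = 5 \left(- \frac{1}{4 F}\right) = - \frac{5}{4 F}$)
$1719 + N{\left(\frac{170}{-97} \right)} = 1719 - \frac{5}{4 \frac{170}{-97}} = 1719 - \frac{5}{4 \cdot 170 \left(- \frac{1}{97}\right)} = 1719 - \frac{5}{4 \left(- \frac{170}{97}\right)} = 1719 - - \frac{97}{136} = 1719 + \frac{97}{136} = \frac{233881}{136}$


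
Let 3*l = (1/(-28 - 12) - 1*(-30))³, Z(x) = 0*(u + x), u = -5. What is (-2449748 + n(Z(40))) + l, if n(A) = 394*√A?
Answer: -468627932401/192000 ≈ -2.4408e+6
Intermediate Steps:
Z(x) = 0 (Z(x) = 0*(-5 + x) = 0)
l = 1723683599/192000 (l = (1/(-28 - 12) - 1*(-30))³/3 = (1/(-40) + 30)³/3 = (-1/40 + 30)³/3 = (1199/40)³/3 = (⅓)*(1723683599/64000) = 1723683599/192000 ≈ 8977.5)
(-2449748 + n(Z(40))) + l = (-2449748 + 394*√0) + 1723683599/192000 = (-2449748 + 394*0) + 1723683599/192000 = (-2449748 + 0) + 1723683599/192000 = -2449748 + 1723683599/192000 = -468627932401/192000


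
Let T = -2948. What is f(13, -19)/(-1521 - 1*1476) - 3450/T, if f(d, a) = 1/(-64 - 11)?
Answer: 387738349/331318350 ≈ 1.1703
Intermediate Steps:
f(d, a) = -1/75 (f(d, a) = 1/(-75) = -1/75)
f(13, -19)/(-1521 - 1*1476) - 3450/T = -1/(75*(-1521 - 1*1476)) - 3450/(-2948) = -1/(75*(-1521 - 1476)) - 3450*(-1/2948) = -1/75/(-2997) + 1725/1474 = -1/75*(-1/2997) + 1725/1474 = 1/224775 + 1725/1474 = 387738349/331318350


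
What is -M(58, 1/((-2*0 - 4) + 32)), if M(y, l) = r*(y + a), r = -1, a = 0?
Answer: 58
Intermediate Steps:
M(y, l) = -y (M(y, l) = -(y + 0) = -y)
-M(58, 1/((-2*0 - 4) + 32)) = -(-1)*58 = -1*(-58) = 58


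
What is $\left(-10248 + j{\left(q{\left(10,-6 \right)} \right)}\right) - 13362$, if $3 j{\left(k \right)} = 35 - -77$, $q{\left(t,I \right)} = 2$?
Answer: $- \frac{70718}{3} \approx -23573.0$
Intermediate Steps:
$j{\left(k \right)} = \frac{112}{3}$ ($j{\left(k \right)} = \frac{35 - -77}{3} = \frac{35 + 77}{3} = \frac{1}{3} \cdot 112 = \frac{112}{3}$)
$\left(-10248 + j{\left(q{\left(10,-6 \right)} \right)}\right) - 13362 = \left(-10248 + \frac{112}{3}\right) - 13362 = - \frac{30632}{3} - 13362 = - \frac{70718}{3}$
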